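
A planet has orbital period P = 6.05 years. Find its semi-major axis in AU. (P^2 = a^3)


a = P^(2/3) = 6.05^(2/3) = 3.3202

3.3202 AU


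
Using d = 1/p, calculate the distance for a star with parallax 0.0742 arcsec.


d = 1/p = 1/0.0742 = 13.4771

13.4771 pc


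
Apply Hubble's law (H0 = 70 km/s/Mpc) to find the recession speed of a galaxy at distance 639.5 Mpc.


v = H0 * d = 70 * 639.5 = 44765.0

44765.0 km/s


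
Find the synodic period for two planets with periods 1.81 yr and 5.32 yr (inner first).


1/P_syn = |1/P1 - 1/P2| = |1/1.81 - 1/5.32| => P_syn = 2.7434

2.7434 years


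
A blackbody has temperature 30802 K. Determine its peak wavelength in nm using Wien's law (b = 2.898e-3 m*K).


lam_max = b / T = 2.898e-3 / 30802 = 9.408e-08 m = 94.0848 nm

94.0848 nm


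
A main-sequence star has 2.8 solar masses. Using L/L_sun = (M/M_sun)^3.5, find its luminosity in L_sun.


L/L_sun = (M/M_sun)^3.5 = 2.8^3.5 = 36.7327

36.7327 L_sun


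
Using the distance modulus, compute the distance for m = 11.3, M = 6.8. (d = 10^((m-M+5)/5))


d = 10^((m - M + 5)/5) = 10^((11.3 - 6.8 + 5)/5) = 79.4328

79.4328 pc


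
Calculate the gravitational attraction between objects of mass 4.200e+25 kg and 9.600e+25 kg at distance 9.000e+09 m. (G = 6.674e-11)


F = G*m1*m2/r^2 = 6.674e-11 * 4.200e+25 * 9.600e+25 / (9.000e+09)^2 = 6.674e-11 * 4.032e+51 / 8.100e+19 = 3.322e+21

3.322e+21 N


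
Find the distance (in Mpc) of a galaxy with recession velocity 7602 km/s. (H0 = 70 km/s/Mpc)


d = v / H0 = 7602 / 70 = 108.6

108.6 Mpc


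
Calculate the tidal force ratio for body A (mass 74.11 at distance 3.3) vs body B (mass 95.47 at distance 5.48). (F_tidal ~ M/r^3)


Ratio = (M1/r1^3) / (M2/r2^3) = (74.11/3.3^3) / (95.47/5.48^3) = 3.5548

3.5548


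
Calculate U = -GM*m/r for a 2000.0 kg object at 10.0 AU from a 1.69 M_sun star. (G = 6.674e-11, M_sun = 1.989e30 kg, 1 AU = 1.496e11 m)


M = 1.69 * 1.989e30 kg = 3.36141e+30 kg; r = 10.0 AU * 1.496e11 m/AU = 1.496e+12 m. U = -GM*m/r = -(6.674e-11 * 3.36141e+30 * 2000.0) / 1.496e+12 = -2.999e+11

-2.999e+11 J


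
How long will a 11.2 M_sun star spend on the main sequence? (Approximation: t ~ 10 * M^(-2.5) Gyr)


t = 10 * M^(-2.5) = 10 * 11.2^(-2.5) = 0.0238

0.0238 Gyr


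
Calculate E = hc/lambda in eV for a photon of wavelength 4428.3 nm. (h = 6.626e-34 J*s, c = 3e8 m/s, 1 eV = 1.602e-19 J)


E = hc/lambda = 6.626e-34 * 3e8 / 4.428e-06 = 4.489e-20 J = 0.2802 eV

0.2802 eV


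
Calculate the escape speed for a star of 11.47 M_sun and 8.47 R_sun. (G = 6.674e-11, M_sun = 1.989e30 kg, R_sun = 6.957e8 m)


M = 11.47 * 1.989e30 kg = 2.281383e+31 kg; R = 8.47 * 6.957e8 m = 5.892579e+09 m. v_esc = sqrt(2GM/R) = sqrt(2 * 6.674e-11 * 2.281383e+31 / 5.892579e+09) = 718876.8408

718876.8408 m/s


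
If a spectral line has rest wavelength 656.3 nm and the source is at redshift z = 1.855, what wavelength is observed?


lam_obs = lam_emit * (1 + z) = 656.3 * (1 + 1.855) = 1873.7365

1873.7365 nm


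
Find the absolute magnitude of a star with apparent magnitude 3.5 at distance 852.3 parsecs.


M = m - 5*log10(d) + 5 = 3.5 - 5*log10(852.3) + 5 = -6.153

-6.153


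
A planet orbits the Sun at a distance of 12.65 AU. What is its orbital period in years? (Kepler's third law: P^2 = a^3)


P = a^(3/2) = 12.65^1.5 = 44.9921

44.9921 years


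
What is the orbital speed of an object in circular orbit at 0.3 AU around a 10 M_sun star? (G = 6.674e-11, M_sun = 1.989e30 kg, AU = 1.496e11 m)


v = sqrt(GM/r) = sqrt(6.674e-11 * 1.989e+31 / 4.488e+10) = 171982.4251

171982.4251 m/s


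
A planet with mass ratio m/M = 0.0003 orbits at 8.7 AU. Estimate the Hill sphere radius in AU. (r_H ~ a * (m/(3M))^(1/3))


r_H = a * (m/3M)^(1/3) = 8.7 * (0.0003/3)^(1/3) = 0.4038

0.4038 AU


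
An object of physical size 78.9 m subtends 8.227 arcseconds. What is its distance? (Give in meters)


D = size / theta_rad, theta_rad = 8.227 * pi/(180*3600) = 3.989e-05, D = 1.978e+06

1.978e+06 m


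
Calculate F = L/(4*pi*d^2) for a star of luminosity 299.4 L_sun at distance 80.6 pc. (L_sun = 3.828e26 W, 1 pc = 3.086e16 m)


F = L / (4*pi*d^2) = 1.146e+29 / (4*pi*(2.487e+18)^2) = 1.474e-09

1.474e-09 W/m^2


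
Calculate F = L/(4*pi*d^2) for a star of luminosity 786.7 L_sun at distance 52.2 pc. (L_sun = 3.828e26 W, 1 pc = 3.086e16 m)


F = L / (4*pi*d^2) = 3.011e+29 / (4*pi*(1.611e+18)^2) = 9.235e-09

9.235e-09 W/m^2


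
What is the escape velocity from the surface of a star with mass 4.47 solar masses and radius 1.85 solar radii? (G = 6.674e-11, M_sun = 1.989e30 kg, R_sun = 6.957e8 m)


M = 4.47 * 1.989e30 kg = 8.89083e+30 kg; R = 1.85 * 6.957e8 m = 1.287045e+09 m. v_esc = sqrt(2GM/R) = sqrt(2 * 6.674e-11 * 8.89083e+30 / 1.287045e+09) = 960245.7336

960245.7336 m/s


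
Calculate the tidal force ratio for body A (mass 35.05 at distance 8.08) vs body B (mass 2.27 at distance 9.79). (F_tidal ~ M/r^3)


Ratio = (M1/r1^3) / (M2/r2^3) = (35.05/8.08^3) / (2.27/9.79^3) = 27.4648

27.4648


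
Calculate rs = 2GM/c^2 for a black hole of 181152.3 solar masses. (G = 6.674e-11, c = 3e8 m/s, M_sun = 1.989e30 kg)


M = 181152.3 * 1.989e30 kg = 3.603119247e+35 kg. rs = 2GM/c^2 = 2 * 6.674e-11 * 3.603119247e+35 / (3e8)^2 = 5.344e+08

5.344e+08 m


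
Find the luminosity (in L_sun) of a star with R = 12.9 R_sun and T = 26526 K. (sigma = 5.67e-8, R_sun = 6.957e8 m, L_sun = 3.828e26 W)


R = 12.9 * 6.957e8 m = 8.97453e+09 m. L = 4*pi*R^2*sigma*T^4 = 4*pi*(8.97453e+09)^2 * 5.67e-8 * 26526^4 = 2.841210503e+31 W. L/L_sun = 2.841210503e+31 / 3.828e26 = 74221.8

74221.8 L_sun


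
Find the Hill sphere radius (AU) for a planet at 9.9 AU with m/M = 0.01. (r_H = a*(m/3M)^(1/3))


r_H = a * (m/3M)^(1/3) = 9.9 * (0.01/3)^(1/3) = 1.4789

1.4789 AU


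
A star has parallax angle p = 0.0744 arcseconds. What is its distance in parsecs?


d = 1/p = 1/0.0744 = 13.4409

13.4409 pc


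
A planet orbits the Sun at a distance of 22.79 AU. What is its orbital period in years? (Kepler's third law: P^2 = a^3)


P = a^(3/2) = 22.79^1.5 = 108.7969

108.7969 years


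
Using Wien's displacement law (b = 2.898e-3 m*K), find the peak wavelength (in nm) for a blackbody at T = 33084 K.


lam_max = b / T = 2.898e-3 / 33084 = 8.760e-08 m = 87.5952 nm

87.5952 nm


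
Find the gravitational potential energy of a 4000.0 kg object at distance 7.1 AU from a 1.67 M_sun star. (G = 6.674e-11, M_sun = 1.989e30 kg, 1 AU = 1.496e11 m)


M = 1.67 * 1.989e30 kg = 3.32163e+30 kg; r = 7.1 AU * 1.496e11 m/AU = 1.06216e+12 m. U = -GM*m/r = -(6.674e-11 * 3.32163e+30 * 4000.0) / 1.06216e+12 = -8.348e+11

-8.348e+11 J


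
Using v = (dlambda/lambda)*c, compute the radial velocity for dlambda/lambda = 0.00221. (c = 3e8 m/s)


v = (dlambda/lambda) * c = 0.00221 * 3e8 = 663000.0

663000.0 m/s


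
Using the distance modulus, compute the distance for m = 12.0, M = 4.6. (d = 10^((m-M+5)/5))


d = 10^((m - M + 5)/5) = 10^((12.0 - 4.6 + 5)/5) = 301.9952

301.9952 pc


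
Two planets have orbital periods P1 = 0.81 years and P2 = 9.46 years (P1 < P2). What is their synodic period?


1/P_syn = |1/P1 - 1/P2| = |1/0.81 - 1/9.46| => P_syn = 0.8858

0.8858 years


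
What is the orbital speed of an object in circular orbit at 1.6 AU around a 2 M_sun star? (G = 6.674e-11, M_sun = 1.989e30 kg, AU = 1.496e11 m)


v = sqrt(GM/r) = sqrt(6.674e-11 * 3.978e+30 / 2.394e+11) = 33304.2534

33304.2534 m/s


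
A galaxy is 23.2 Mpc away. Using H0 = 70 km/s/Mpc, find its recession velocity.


v = H0 * d = 70 * 23.2 = 1624.0

1624.0 km/s


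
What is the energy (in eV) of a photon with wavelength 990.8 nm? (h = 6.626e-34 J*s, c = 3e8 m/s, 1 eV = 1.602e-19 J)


E = hc/lambda = 6.626e-34 * 3e8 / 9.908e-07 = 2.006e-19 J = 1.2523 eV

1.2523 eV


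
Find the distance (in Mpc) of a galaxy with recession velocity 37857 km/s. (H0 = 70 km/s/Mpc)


d = v / H0 = 37857 / 70 = 540.8143

540.8143 Mpc


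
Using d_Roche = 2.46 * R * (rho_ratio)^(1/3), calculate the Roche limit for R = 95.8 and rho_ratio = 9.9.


d_Roche = 2.46 * 95.8 * 9.9^(1/3) = 506.0332

506.0332


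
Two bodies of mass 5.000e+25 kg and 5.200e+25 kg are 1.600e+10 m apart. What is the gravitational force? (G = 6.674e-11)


F = G*m1*m2/r^2 = 6.674e-11 * 5.000e+25 * 5.200e+25 / (1.600e+10)^2 = 6.674e-11 * 2.600e+51 / 2.560e+20 = 6.778e+20

6.778e+20 N


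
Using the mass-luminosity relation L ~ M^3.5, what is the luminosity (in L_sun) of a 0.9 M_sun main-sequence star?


L/L_sun = (M/M_sun)^3.5 = 0.9^3.5 = 0.6916

0.6916 L_sun


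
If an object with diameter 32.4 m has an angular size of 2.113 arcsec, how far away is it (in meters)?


D = size / theta_rad, theta_rad = 2.113 * pi/(180*3600) = 1.024e-05, D = 3.163e+06

3.163e+06 m


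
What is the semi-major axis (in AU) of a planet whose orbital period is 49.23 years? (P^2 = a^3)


a = P^(2/3) = 49.23^(2/3) = 13.4324

13.4324 AU


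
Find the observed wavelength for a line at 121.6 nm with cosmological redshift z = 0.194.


lam_obs = lam_emit * (1 + z) = 121.6 * (1 + 0.194) = 145.1904

145.1904 nm


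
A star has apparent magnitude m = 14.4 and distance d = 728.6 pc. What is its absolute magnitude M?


M = m - 5*log10(d) + 5 = 14.4 - 5*log10(728.6) + 5 = 5.0876

5.0876


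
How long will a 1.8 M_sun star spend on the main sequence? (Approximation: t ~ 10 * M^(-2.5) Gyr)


t = 10 * M^(-2.5) = 10 * 1.8^(-2.5) = 2.3005

2.3005 Gyr


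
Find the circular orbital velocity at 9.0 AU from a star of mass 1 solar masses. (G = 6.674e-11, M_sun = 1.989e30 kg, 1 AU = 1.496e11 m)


v = sqrt(GM/r) = sqrt(6.674e-11 * 1.989e+30 / 1.346e+12) = 9929.4099

9929.4099 m/s


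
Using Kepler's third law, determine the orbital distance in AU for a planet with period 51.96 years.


a = P^(2/3) = 51.96^(2/3) = 13.9245

13.9245 AU


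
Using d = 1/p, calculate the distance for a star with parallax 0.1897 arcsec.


d = 1/p = 1/0.1897 = 5.2715

5.2715 pc


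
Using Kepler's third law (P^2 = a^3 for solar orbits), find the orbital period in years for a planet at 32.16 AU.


P = a^(3/2) = 32.16^1.5 = 182.3787

182.3787 years


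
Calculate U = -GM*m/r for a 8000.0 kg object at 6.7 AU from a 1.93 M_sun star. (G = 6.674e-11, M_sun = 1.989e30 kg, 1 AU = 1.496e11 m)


M = 1.93 * 1.989e30 kg = 3.83877e+30 kg; r = 6.7 AU * 1.496e11 m/AU = 1.00232e+12 m. U = -GM*m/r = -(6.674e-11 * 3.83877e+30 * 8000.0) / 1.00232e+12 = -2.045e+12

-2.045e+12 J


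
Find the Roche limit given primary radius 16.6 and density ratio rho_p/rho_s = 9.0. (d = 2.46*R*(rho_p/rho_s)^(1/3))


d_Roche = 2.46 * 16.6 * 9.0^(1/3) = 84.9423

84.9423


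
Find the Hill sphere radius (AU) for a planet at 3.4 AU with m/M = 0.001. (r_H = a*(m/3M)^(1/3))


r_H = a * (m/3M)^(1/3) = 3.4 * (0.001/3)^(1/3) = 0.2357

0.2357 AU


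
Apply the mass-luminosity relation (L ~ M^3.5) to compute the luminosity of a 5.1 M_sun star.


L/L_sun = (M/M_sun)^3.5 = 5.1^3.5 = 299.5681

299.5681 L_sun


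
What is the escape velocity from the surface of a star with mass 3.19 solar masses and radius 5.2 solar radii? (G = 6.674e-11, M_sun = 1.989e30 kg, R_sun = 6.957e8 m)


M = 3.19 * 1.989e30 kg = 6.34491e+30 kg; R = 5.2 * 6.957e8 m = 3.61764e+09 m. v_esc = sqrt(2GM/R) = sqrt(2 * 6.674e-11 * 6.34491e+30 / 3.61764e+09) = 483847.118

483847.118 m/s


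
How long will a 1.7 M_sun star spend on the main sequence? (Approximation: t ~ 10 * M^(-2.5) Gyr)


t = 10 * M^(-2.5) = 10 * 1.7^(-2.5) = 2.6539

2.6539 Gyr


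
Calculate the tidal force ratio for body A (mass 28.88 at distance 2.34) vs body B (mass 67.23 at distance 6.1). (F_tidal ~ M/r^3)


Ratio = (M1/r1^3) / (M2/r2^3) = (28.88/2.34^3) / (67.23/6.1^3) = 7.6098

7.6098


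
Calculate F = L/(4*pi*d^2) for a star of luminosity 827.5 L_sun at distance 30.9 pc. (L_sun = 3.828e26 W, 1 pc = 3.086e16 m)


F = L / (4*pi*d^2) = 3.168e+29 / (4*pi*(9.536e+17)^2) = 2.772e-08

2.772e-08 W/m^2


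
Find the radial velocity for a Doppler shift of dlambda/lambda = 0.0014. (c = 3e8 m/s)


v = (dlambda/lambda) * c = 0.0014 * 3e8 = 420000.0

420000.0 m/s


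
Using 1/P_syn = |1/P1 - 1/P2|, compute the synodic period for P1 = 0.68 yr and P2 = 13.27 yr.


1/P_syn = |1/P1 - 1/P2| = |1/0.68 - 1/13.27| => P_syn = 0.7167

0.7167 years


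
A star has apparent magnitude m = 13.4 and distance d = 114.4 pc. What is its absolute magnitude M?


M = m - 5*log10(d) + 5 = 13.4 - 5*log10(114.4) + 5 = 8.1079

8.1079


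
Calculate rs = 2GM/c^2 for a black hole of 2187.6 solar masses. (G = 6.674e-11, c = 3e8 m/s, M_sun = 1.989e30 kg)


M = 2187.6 * 1.989e30 kg = 4.3511364e+33 kg. rs = 2GM/c^2 = 2 * 6.674e-11 * 4.3511364e+33 / (3e8)^2 = 6.453e+06

6.453e+06 m


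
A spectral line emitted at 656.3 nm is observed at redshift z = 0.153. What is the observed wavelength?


lam_obs = lam_emit * (1 + z) = 656.3 * (1 + 0.153) = 756.7139

756.7139 nm


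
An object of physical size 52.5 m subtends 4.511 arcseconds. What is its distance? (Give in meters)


D = size / theta_rad, theta_rad = 4.511 * pi/(180*3600) = 2.187e-05, D = 2.401e+06

2.401e+06 m


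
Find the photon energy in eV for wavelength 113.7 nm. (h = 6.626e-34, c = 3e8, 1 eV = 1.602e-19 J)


E = hc/lambda = 6.626e-34 * 3e8 / 1.137e-07 = 1.748e-18 J = 10.9131 eV

10.9131 eV


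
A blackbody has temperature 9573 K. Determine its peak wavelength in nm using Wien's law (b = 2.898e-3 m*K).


lam_max = b / T = 2.898e-3 / 9573 = 3.027e-07 m = 302.7264 nm

302.7264 nm


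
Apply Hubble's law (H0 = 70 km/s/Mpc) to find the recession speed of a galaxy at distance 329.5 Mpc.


v = H0 * d = 70 * 329.5 = 23065.0

23065.0 km/s


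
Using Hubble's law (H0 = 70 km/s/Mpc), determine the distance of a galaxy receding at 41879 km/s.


d = v / H0 = 41879 / 70 = 598.2714

598.2714 Mpc


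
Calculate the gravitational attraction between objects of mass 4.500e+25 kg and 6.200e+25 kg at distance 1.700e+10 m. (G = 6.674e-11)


F = G*m1*m2/r^2 = 6.674e-11 * 4.500e+25 * 6.200e+25 / (1.700e+10)^2 = 6.674e-11 * 2.790e+51 / 2.890e+20 = 6.443e+20

6.443e+20 N


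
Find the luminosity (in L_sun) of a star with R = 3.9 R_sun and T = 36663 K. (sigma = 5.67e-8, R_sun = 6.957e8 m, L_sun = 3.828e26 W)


R = 3.9 * 6.957e8 m = 2.71323e+09 m. L = 4*pi*R^2*sigma*T^4 = 4*pi*(2.71323e+09)^2 * 5.67e-8 * 36663^4 = 9.47715839e+30 W. L/L_sun = 9.47715839e+30 / 3.828e26 = 24757.4671

24757.4671 L_sun


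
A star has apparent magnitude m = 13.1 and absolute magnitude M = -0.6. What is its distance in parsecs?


d = 10^((m - M + 5)/5) = 10^((13.1 - -0.6 + 5)/5) = 5495.4087

5495.4087 pc


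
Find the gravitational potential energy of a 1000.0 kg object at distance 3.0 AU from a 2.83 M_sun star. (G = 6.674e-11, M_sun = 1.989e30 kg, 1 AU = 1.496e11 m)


M = 2.83 * 1.989e30 kg = 5.62887e+30 kg; r = 3.0 AU * 1.496e11 m/AU = 4.488e+11 m. U = -GM*m/r = -(6.674e-11 * 5.62887e+30 * 1000.0) / 4.488e+11 = -8.371e+11

-8.371e+11 J


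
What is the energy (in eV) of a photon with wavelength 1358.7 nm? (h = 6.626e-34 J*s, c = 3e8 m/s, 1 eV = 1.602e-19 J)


E = hc/lambda = 6.626e-34 * 3e8 / 1.359e-06 = 1.463e-19 J = 0.9132 eV

0.9132 eV


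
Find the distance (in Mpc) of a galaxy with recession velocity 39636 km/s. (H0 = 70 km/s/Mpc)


d = v / H0 = 39636 / 70 = 566.2286

566.2286 Mpc


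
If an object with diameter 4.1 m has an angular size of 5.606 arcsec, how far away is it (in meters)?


D = size / theta_rad, theta_rad = 5.606 * pi/(180*3600) = 2.718e-05, D = 150853.6756

150853.6756 m


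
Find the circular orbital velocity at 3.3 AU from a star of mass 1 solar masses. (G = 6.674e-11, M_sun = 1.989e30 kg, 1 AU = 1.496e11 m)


v = sqrt(GM/r) = sqrt(6.674e-11 * 1.989e+30 / 4.937e+11) = 16397.8808

16397.8808 m/s


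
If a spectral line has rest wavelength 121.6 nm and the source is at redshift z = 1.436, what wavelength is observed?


lam_obs = lam_emit * (1 + z) = 121.6 * (1 + 1.436) = 296.2176

296.2176 nm


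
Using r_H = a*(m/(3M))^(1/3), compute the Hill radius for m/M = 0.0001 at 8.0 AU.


r_H = a * (m/3M)^(1/3) = 8.0 * (0.0001/3)^(1/3) = 0.2575

0.2575 AU


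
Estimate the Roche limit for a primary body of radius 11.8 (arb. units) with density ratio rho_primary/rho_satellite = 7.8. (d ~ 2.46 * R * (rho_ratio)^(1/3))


d_Roche = 2.46 * 11.8 * 7.8^(1/3) = 57.5681

57.5681


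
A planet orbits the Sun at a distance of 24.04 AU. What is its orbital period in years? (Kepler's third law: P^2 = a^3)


P = a^(3/2) = 24.04^1.5 = 117.8696

117.8696 years


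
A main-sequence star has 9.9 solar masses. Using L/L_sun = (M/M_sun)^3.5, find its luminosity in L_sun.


L/L_sun = (M/M_sun)^3.5 = 9.9^3.5 = 3052.9745

3052.9745 L_sun


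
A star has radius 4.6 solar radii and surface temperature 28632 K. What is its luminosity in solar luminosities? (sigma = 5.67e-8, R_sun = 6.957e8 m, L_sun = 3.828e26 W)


R = 4.6 * 6.957e8 m = 3.20022e+09 m. L = 4*pi*R^2*sigma*T^4 = 4*pi*(3.20022e+09)^2 * 5.67e-8 * 28632^4 = 4.904100194e+30 W. L/L_sun = 4.904100194e+30 / 3.828e26 = 12811.129

12811.129 L_sun


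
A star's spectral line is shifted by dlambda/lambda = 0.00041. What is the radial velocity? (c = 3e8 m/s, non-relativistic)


v = (dlambda/lambda) * c = 0.00041 * 3e8 = 123000.0

123000.0 m/s


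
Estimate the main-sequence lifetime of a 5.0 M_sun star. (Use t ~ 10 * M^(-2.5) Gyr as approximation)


t = 10 * M^(-2.5) = 10 * 5.0^(-2.5) = 0.1789

0.1789 Gyr


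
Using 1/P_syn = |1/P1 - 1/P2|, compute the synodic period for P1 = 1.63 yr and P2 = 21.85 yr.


1/P_syn = |1/P1 - 1/P2| = |1/1.63 - 1/21.85| => P_syn = 1.7614

1.7614 years


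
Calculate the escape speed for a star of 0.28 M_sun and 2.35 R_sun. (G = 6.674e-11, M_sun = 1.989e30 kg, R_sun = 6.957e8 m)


M = 0.28 * 1.989e30 kg = 5.5692e+29 kg; R = 2.35 * 6.957e8 m = 1.634895e+09 m. v_esc = sqrt(2GM/R) = sqrt(2 * 6.674e-11 * 5.5692e+29 / 1.634895e+09) = 213235.5317

213235.5317 m/s


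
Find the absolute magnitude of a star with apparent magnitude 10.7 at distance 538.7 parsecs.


M = m - 5*log10(d) + 5 = 10.7 - 5*log10(538.7) + 5 = 2.0433

2.0433


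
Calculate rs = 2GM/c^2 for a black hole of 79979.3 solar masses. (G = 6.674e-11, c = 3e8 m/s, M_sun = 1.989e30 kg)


M = 79979.3 * 1.989e30 kg = 1.590788277e+35 kg. rs = 2GM/c^2 = 2 * 6.674e-11 * 1.590788277e+35 / (3e8)^2 = 2.359e+08

2.359e+08 m


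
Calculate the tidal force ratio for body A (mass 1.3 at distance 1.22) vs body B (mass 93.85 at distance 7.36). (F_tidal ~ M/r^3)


Ratio = (M1/r1^3) / (M2/r2^3) = (1.3/1.22^3) / (93.85/7.36^3) = 3.0413

3.0413


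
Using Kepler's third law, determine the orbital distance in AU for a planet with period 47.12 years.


a = P^(2/3) = 47.12^(2/3) = 13.0458

13.0458 AU


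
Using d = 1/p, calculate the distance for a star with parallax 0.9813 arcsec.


d = 1/p = 1/0.9813 = 1.0191

1.0191 pc


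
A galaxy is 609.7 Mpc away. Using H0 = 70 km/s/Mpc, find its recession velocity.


v = H0 * d = 70 * 609.7 = 42679.0

42679.0 km/s


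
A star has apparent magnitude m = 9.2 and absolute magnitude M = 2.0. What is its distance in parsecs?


d = 10^((m - M + 5)/5) = 10^((9.2 - 2.0 + 5)/5) = 275.4229

275.4229 pc


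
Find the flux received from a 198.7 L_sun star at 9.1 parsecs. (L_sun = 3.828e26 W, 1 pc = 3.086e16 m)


F = L / (4*pi*d^2) = 7.606e+28 / (4*pi*(2.808e+17)^2) = 7.675e-08

7.675e-08 W/m^2


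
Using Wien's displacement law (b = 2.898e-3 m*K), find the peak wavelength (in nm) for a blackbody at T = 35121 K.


lam_max = b / T = 2.898e-3 / 35121 = 8.251e-08 m = 82.5147 nm

82.5147 nm


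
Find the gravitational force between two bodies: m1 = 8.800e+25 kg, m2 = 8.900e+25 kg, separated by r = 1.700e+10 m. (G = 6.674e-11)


F = G*m1*m2/r^2 = 6.674e-11 * 8.800e+25 * 8.900e+25 / (1.700e+10)^2 = 6.674e-11 * 7.832e+51 / 2.890e+20 = 1.809e+21

1.809e+21 N


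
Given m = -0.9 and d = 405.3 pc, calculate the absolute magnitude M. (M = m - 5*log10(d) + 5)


M = m - 5*log10(d) + 5 = -0.9 - 5*log10(405.3) + 5 = -8.9389

-8.9389


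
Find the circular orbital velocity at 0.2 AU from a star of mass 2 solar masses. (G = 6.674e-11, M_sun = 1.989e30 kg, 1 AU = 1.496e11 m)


v = sqrt(GM/r) = sqrt(6.674e-11 * 3.978e+30 / 2.992e+10) = 94198.6537

94198.6537 m/s


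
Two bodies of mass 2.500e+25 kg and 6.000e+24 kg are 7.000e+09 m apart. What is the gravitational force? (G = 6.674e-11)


F = G*m1*m2/r^2 = 6.674e-11 * 2.500e+25 * 6.000e+24 / (7.000e+09)^2 = 6.674e-11 * 1.500e+50 / 4.900e+19 = 2.043e+20

2.043e+20 N


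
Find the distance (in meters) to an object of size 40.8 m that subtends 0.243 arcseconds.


D = size / theta_rad, theta_rad = 0.243 * pi/(180*3600) = 1.178e-06, D = 3.463e+07

3.463e+07 m


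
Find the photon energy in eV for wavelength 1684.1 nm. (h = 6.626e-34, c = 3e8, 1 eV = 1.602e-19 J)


E = hc/lambda = 6.626e-34 * 3e8 / 1.684e-06 = 1.180e-19 J = 0.7368 eV

0.7368 eV


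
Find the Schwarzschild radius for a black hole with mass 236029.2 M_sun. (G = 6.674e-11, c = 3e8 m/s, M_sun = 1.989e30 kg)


M = 236029.2 * 1.989e30 kg = 4.694620788e+35 kg. rs = 2GM/c^2 = 2 * 6.674e-11 * 4.694620788e+35 / (3e8)^2 = 6.963e+08

6.963e+08 m


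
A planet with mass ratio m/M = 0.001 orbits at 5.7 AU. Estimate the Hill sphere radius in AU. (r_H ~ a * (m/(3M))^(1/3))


r_H = a * (m/3M)^(1/3) = 5.7 * (0.001/3)^(1/3) = 0.3952

0.3952 AU


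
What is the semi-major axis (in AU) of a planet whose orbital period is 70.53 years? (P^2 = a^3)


a = P^(2/3) = 70.53^(2/3) = 17.0706

17.0706 AU


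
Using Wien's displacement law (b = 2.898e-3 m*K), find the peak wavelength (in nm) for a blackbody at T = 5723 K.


lam_max = b / T = 2.898e-3 / 5723 = 5.064e-07 m = 506.3778 nm

506.3778 nm


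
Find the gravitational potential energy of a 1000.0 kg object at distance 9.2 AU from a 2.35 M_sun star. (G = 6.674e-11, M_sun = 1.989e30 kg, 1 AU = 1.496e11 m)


M = 2.35 * 1.989e30 kg = 4.67415e+30 kg; r = 9.2 AU * 1.496e11 m/AU = 1.37632e+12 m. U = -GM*m/r = -(6.674e-11 * 4.67415e+30 * 1000.0) / 1.37632e+12 = -2.267e+11

-2.267e+11 J


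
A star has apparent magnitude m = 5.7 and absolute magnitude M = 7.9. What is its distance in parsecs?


d = 10^((m - M + 5)/5) = 10^((5.7 - 7.9 + 5)/5) = 3.6308

3.6308 pc


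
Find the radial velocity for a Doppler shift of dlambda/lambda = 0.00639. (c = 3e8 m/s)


v = (dlambda/lambda) * c = 0.00639 * 3e8 = 1.917e+06

1.917e+06 m/s


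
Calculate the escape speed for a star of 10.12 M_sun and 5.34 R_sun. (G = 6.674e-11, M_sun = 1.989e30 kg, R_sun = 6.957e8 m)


M = 10.12 * 1.989e30 kg = 2.012868e+31 kg; R = 5.34 * 6.957e8 m = 3.715038e+09 m. v_esc = sqrt(2GM/R) = sqrt(2 * 6.674e-11 * 2.012868e+31 / 3.715038e+09) = 850421.2754

850421.2754 m/s


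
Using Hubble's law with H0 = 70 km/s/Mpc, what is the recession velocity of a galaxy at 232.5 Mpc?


v = H0 * d = 70 * 232.5 = 16275.0

16275.0 km/s


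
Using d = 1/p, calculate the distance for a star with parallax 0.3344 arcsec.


d = 1/p = 1/0.3344 = 2.9904

2.9904 pc


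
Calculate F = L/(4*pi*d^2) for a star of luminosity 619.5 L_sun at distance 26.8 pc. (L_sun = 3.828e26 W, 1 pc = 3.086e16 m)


F = L / (4*pi*d^2) = 2.371e+29 / (4*pi*(8.270e+17)^2) = 2.759e-08

2.759e-08 W/m^2


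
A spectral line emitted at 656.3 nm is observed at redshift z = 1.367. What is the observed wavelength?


lam_obs = lam_emit * (1 + z) = 656.3 * (1 + 1.367) = 1553.4621

1553.4621 nm


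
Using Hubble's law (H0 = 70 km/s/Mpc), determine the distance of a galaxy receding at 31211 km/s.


d = v / H0 = 31211 / 70 = 445.8714

445.8714 Mpc


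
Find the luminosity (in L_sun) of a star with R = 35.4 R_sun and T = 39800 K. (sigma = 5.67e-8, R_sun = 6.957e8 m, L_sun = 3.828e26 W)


R = 35.4 * 6.957e8 m = 2.462778e+10 m. L = 4*pi*R^2*sigma*T^4 = 4*pi*(2.462778e+10)^2 * 5.67e-8 * 39800^4 = 1.084365626e+33 W. L/L_sun = 1.084365626e+33 / 3.828e26 = 2.833e+06

2.833e+06 L_sun


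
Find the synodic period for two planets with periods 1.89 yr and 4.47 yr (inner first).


1/P_syn = |1/P1 - 1/P2| = |1/1.89 - 1/4.47| => P_syn = 3.2745

3.2745 years


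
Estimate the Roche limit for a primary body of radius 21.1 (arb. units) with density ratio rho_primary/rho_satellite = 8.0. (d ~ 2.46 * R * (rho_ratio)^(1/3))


d_Roche = 2.46 * 21.1 * 8.0^(1/3) = 103.812

103.812


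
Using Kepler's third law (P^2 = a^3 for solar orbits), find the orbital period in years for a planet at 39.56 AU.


P = a^(3/2) = 39.56^1.5 = 248.8195

248.8195 years


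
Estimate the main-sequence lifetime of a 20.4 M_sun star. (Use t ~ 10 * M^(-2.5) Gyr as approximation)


t = 10 * M^(-2.5) = 10 * 20.4^(-2.5) = 0.0053

0.0053 Gyr


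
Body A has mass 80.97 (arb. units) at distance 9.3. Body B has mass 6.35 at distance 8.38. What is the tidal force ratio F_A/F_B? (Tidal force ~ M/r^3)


Ratio = (M1/r1^3) / (M2/r2^3) = (80.97/9.3^3) / (6.35/8.38^3) = 9.329

9.329


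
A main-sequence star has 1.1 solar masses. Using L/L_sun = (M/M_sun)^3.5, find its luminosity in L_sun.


L/L_sun = (M/M_sun)^3.5 = 1.1^3.5 = 1.396

1.396 L_sun


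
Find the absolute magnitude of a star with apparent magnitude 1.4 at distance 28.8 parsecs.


M = m - 5*log10(d) + 5 = 1.4 - 5*log10(28.8) + 5 = -0.897

-0.897


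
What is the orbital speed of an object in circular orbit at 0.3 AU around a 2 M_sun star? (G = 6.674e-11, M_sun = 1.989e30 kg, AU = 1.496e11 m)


v = sqrt(GM/r) = sqrt(6.674e-11 * 3.978e+30 / 4.488e+10) = 76912.8787

76912.8787 m/s


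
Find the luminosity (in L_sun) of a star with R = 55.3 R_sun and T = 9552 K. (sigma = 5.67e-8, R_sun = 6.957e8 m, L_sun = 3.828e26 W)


R = 55.3 * 6.957e8 m = 3.847221e+10 m. L = 4*pi*R^2*sigma*T^4 = 4*pi*(3.847221e+10)^2 * 5.67e-8 * 9552^4 = 8.779392135e+30 W. L/L_sun = 8.779392135e+30 / 3.828e26 = 22934.6712

22934.6712 L_sun


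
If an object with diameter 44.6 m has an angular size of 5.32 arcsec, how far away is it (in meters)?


D = size / theta_rad, theta_rad = 5.32 * pi/(180*3600) = 2.579e-05, D = 1.729e+06

1.729e+06 m


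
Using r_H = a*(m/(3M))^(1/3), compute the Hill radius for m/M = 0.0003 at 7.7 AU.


r_H = a * (m/3M)^(1/3) = 7.7 * (0.0003/3)^(1/3) = 0.3574

0.3574 AU


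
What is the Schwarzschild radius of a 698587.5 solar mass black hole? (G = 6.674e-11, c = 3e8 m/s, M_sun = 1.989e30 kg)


M = 698587.5 * 1.989e30 kg = 1.389490537e+36 kg. rs = 2GM/c^2 = 2 * 6.674e-11 * 1.389490537e+36 / (3e8)^2 = 2.061e+09

2.061e+09 m


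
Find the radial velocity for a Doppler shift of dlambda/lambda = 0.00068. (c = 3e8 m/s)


v = (dlambda/lambda) * c = 0.00068 * 3e8 = 204000.0

204000.0 m/s


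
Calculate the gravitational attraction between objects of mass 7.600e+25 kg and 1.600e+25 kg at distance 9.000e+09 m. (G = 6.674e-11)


F = G*m1*m2/r^2 = 6.674e-11 * 7.600e+25 * 1.600e+25 / (9.000e+09)^2 = 6.674e-11 * 1.216e+51 / 8.100e+19 = 1.002e+21

1.002e+21 N


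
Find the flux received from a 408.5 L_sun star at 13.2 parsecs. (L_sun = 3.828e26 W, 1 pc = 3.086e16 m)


F = L / (4*pi*d^2) = 1.564e+29 / (4*pi*(4.074e+17)^2) = 7.499e-08

7.499e-08 W/m^2


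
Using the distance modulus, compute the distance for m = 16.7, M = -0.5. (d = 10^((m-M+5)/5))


d = 10^((m - M + 5)/5) = 10^((16.7 - -0.5 + 5)/5) = 27542.287

27542.287 pc


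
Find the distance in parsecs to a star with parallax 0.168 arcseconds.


d = 1/p = 1/0.168 = 5.9524

5.9524 pc


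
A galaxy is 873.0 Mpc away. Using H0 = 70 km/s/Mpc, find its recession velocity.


v = H0 * d = 70 * 873.0 = 61110.0

61110.0 km/s


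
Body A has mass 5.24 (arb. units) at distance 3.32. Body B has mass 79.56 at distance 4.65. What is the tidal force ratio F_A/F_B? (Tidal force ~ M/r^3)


Ratio = (M1/r1^3) / (M2/r2^3) = (5.24/3.32^3) / (79.56/4.65^3) = 0.181

0.181


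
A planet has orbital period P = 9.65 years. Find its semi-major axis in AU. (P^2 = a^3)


a = P^(2/3) = 9.65^(2/3) = 4.5326

4.5326 AU


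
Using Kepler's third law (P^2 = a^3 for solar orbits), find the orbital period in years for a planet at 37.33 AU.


P = a^(3/2) = 37.33^1.5 = 228.0799

228.0799 years


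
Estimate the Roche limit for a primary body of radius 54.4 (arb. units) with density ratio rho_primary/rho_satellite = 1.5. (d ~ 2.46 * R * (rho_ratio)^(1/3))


d_Roche = 2.46 * 54.4 * 1.5^(1/3) = 153.1902

153.1902


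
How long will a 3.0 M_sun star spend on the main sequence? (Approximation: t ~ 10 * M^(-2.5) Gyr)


t = 10 * M^(-2.5) = 10 * 3.0^(-2.5) = 0.6415

0.6415 Gyr


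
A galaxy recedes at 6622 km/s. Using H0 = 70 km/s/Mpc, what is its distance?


d = v / H0 = 6622 / 70 = 94.6

94.6 Mpc


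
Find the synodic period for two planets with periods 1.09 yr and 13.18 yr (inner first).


1/P_syn = |1/P1 - 1/P2| = |1/1.09 - 1/13.18| => P_syn = 1.1883

1.1883 years


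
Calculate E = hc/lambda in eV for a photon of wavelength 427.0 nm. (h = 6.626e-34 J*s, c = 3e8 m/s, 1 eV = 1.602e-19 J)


E = hc/lambda = 6.626e-34 * 3e8 / 4.270e-07 = 4.655e-19 J = 2.9059 eV

2.9059 eV


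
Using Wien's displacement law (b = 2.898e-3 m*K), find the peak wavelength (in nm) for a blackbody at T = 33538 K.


lam_max = b / T = 2.898e-3 / 33538 = 8.641e-08 m = 86.4094 nm

86.4094 nm


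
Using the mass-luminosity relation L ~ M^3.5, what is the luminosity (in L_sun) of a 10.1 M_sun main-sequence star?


L/L_sun = (M/M_sun)^3.5 = 10.1^3.5 = 3274.3478

3274.3478 L_sun


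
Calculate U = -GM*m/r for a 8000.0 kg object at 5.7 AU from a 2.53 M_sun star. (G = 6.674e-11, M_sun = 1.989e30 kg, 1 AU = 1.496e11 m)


M = 2.53 * 1.989e30 kg = 5.03217e+30 kg; r = 5.7 AU * 1.496e11 m/AU = 8.5272e+11 m. U = -GM*m/r = -(6.674e-11 * 5.03217e+30 * 8000.0) / 8.5272e+11 = -3.151e+12

-3.151e+12 J


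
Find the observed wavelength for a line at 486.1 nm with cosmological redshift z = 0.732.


lam_obs = lam_emit * (1 + z) = 486.1 * (1 + 0.732) = 841.9252

841.9252 nm


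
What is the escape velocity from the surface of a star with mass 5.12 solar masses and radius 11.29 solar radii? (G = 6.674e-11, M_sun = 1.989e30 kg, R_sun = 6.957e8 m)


M = 5.12 * 1.989e30 kg = 1.018368e+31 kg; R = 11.29 * 6.957e8 m = 7.854453e+09 m. v_esc = sqrt(2GM/R) = sqrt(2 * 6.674e-11 * 1.018368e+31 / 7.854453e+09) = 416008.7817

416008.7817 m/s


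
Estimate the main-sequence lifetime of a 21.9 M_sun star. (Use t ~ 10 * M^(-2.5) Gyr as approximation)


t = 10 * M^(-2.5) = 10 * 21.9^(-2.5) = 0.0045

0.0045 Gyr


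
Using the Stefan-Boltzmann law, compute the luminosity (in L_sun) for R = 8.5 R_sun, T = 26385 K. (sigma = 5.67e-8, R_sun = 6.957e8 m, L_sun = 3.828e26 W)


R = 8.5 * 6.957e8 m = 5.91345e+09 m. L = 4*pi*R^2*sigma*T^4 = 4*pi*(5.91345e+09)^2 * 5.67e-8 * 26385^4 = 1.207544586e+31 W. L/L_sun = 1.207544586e+31 / 3.828e26 = 31545.0519

31545.0519 L_sun


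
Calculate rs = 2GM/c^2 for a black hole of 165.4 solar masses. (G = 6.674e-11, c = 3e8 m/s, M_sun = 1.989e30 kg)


M = 165.4 * 1.989e30 kg = 3.289806e+32 kg. rs = 2GM/c^2 = 2 * 6.674e-11 * 3.289806e+32 / (3e8)^2 = 487914.7832

487914.7832 m


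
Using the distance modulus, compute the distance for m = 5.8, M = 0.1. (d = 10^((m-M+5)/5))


d = 10^((m - M + 5)/5) = 10^((5.8 - 0.1 + 5)/5) = 138.0384

138.0384 pc


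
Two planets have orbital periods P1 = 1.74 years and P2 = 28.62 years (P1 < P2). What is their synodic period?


1/P_syn = |1/P1 - 1/P2| = |1/1.74 - 1/28.62| => P_syn = 1.8526

1.8526 years


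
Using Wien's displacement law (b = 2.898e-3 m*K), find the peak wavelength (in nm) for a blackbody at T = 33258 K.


lam_max = b / T = 2.898e-3 / 33258 = 8.714e-08 m = 87.1369 nm

87.1369 nm


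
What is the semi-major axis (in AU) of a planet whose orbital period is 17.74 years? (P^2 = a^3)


a = P^(2/3) = 17.74^(2/3) = 6.802

6.802 AU


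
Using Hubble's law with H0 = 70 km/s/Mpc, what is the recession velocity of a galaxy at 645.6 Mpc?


v = H0 * d = 70 * 645.6 = 45192.0

45192.0 km/s


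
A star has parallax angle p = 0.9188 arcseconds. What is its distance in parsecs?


d = 1/p = 1/0.9188 = 1.0884

1.0884 pc


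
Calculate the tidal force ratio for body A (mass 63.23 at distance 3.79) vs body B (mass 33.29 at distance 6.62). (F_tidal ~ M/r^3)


Ratio = (M1/r1^3) / (M2/r2^3) = (63.23/3.79^3) / (33.29/6.62^3) = 10.122

10.122


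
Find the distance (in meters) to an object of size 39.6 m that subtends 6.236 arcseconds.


D = size / theta_rad, theta_rad = 6.236 * pi/(180*3600) = 3.023e-05, D = 1.310e+06

1.310e+06 m


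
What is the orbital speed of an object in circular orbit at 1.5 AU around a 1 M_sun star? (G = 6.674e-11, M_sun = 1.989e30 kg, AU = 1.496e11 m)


v = sqrt(GM/r) = sqrt(6.674e-11 * 1.989e+30 / 2.244e+11) = 24321.9878

24321.9878 m/s


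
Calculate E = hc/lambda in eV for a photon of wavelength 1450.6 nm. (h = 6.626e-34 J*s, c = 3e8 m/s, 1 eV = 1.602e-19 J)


E = hc/lambda = 6.626e-34 * 3e8 / 1.451e-06 = 1.370e-19 J = 0.8554 eV

0.8554 eV


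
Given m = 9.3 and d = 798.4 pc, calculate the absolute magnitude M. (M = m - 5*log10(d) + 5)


M = m - 5*log10(d) + 5 = 9.3 - 5*log10(798.4) + 5 = -0.2111

-0.2111


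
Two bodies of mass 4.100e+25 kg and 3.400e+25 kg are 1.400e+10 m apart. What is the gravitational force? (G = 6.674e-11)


F = G*m1*m2/r^2 = 6.674e-11 * 4.100e+25 * 3.400e+25 / (1.400e+10)^2 = 6.674e-11 * 1.394e+51 / 1.960e+20 = 4.747e+20

4.747e+20 N


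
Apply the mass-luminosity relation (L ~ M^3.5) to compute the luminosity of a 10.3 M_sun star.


L/L_sun = (M/M_sun)^3.5 = 10.3^3.5 = 3506.9558

3506.9558 L_sun


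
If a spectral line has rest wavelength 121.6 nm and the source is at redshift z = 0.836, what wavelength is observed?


lam_obs = lam_emit * (1 + z) = 121.6 * (1 + 0.836) = 223.2576

223.2576 nm


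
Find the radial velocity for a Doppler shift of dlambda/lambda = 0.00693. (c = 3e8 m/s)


v = (dlambda/lambda) * c = 0.00693 * 3e8 = 2.079e+06

2.079e+06 m/s


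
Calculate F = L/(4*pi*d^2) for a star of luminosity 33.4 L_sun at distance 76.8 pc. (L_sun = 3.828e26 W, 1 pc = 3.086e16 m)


F = L / (4*pi*d^2) = 1.279e+28 / (4*pi*(2.370e+18)^2) = 1.811e-10

1.811e-10 W/m^2


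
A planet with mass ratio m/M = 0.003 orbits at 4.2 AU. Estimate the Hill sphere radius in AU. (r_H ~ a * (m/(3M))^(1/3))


r_H = a * (m/3M)^(1/3) = 4.2 * (0.003/3)^(1/3) = 0.42

0.42 AU


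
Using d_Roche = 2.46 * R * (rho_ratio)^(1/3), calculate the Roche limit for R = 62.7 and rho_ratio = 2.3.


d_Roche = 2.46 * 62.7 * 2.3^(1/3) = 203.6004

203.6004


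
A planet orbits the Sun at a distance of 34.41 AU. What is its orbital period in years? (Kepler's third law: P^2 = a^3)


P = a^(3/2) = 34.41^1.5 = 201.8492

201.8492 years


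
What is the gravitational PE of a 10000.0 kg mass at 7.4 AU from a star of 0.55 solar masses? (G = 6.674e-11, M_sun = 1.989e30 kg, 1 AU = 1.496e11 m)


M = 0.55 * 1.989e30 kg = 1.09395e+30 kg; r = 7.4 AU * 1.496e11 m/AU = 1.10704e+12 m. U = -GM*m/r = -(6.674e-11 * 1.09395e+30 * 10000.0) / 1.10704e+12 = -6.595e+11

-6.595e+11 J


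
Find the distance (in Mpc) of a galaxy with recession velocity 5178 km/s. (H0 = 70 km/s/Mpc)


d = v / H0 = 5178 / 70 = 73.9714

73.9714 Mpc


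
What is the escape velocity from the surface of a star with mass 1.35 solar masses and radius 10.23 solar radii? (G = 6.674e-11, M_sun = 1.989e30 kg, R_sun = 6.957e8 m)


M = 1.35 * 1.989e30 kg = 2.68515e+30 kg; R = 10.23 * 6.957e8 m = 7.117011e+09 m. v_esc = sqrt(2GM/R) = sqrt(2 * 6.674e-11 * 2.68515e+30 / 7.117011e+09) = 224410.6978

224410.6978 m/s


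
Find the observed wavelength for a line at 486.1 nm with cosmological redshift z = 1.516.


lam_obs = lam_emit * (1 + z) = 486.1 * (1 + 1.516) = 1223.0276

1223.0276 nm


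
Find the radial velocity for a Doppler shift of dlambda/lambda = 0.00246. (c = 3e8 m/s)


v = (dlambda/lambda) * c = 0.00246 * 3e8 = 738000.0

738000.0 m/s


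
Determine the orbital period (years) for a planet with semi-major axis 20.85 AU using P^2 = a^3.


P = a^(3/2) = 20.85^1.5 = 95.2049

95.2049 years


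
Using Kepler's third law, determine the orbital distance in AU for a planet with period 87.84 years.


a = P^(2/3) = 87.84^(2/3) = 19.7604

19.7604 AU


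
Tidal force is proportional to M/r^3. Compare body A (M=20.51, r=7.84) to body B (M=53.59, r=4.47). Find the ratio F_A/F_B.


Ratio = (M1/r1^3) / (M2/r2^3) = (20.51/7.84^3) / (53.59/4.47^3) = 0.0709

0.0709


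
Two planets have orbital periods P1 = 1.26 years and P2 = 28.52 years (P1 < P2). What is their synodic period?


1/P_syn = |1/P1 - 1/P2| = |1/1.26 - 1/28.52| => P_syn = 1.3182

1.3182 years


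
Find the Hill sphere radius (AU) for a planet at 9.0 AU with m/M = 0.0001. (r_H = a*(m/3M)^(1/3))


r_H = a * (m/3M)^(1/3) = 9.0 * (0.0001/3)^(1/3) = 0.2896

0.2896 AU


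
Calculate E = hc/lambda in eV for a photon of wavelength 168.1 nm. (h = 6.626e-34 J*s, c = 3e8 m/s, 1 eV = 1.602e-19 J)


E = hc/lambda = 6.626e-34 * 3e8 / 1.681e-07 = 1.183e-18 J = 7.3815 eV

7.3815 eV


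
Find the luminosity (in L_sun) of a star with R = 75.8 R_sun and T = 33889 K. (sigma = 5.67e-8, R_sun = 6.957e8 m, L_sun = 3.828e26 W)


R = 75.8 * 6.957e8 m = 5.273406e+10 m. L = 4*pi*R^2*sigma*T^4 = 4*pi*(5.273406e+10)^2 * 5.67e-8 * 33889^4 = 2.613426895e+33 W. L/L_sun = 2.613426895e+33 / 3.828e26 = 6.827e+06

6.827e+06 L_sun


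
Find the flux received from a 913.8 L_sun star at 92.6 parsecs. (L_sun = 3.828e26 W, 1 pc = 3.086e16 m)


F = L / (4*pi*d^2) = 3.498e+29 / (4*pi*(2.858e+18)^2) = 3.409e-09

3.409e-09 W/m^2


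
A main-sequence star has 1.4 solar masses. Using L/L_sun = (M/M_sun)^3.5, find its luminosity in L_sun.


L/L_sun = (M/M_sun)^3.5 = 1.4^3.5 = 3.2467

3.2467 L_sun


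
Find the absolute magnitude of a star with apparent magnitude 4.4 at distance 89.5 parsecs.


M = m - 5*log10(d) + 5 = 4.4 - 5*log10(89.5) + 5 = -0.3591

-0.3591


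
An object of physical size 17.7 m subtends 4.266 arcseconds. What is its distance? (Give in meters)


D = size / theta_rad, theta_rad = 4.266 * pi/(180*3600) = 2.068e-05, D = 855810.3775

855810.3775 m


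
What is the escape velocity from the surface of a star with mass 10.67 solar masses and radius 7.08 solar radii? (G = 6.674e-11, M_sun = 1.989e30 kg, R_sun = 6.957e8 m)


M = 10.67 * 1.989e30 kg = 2.122263e+31 kg; R = 7.08 * 6.957e8 m = 4.925556e+09 m. v_esc = sqrt(2GM/R) = sqrt(2 * 6.674e-11 * 2.122263e+31 / 4.925556e+09) = 758368.123

758368.123 m/s


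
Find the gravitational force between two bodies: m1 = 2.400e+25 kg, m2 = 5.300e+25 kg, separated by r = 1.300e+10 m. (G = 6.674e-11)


F = G*m1*m2/r^2 = 6.674e-11 * 2.400e+25 * 5.300e+25 / (1.300e+10)^2 = 6.674e-11 * 1.272e+51 / 1.690e+20 = 5.023e+20

5.023e+20 N


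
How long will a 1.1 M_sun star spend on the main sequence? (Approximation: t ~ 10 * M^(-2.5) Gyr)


t = 10 * M^(-2.5) = 10 * 1.1^(-2.5) = 7.8799

7.8799 Gyr


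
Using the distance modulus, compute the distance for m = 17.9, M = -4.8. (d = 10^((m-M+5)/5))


d = 10^((m - M + 5)/5) = 10^((17.9 - -4.8 + 5)/5) = 346736.8505

346736.8505 pc


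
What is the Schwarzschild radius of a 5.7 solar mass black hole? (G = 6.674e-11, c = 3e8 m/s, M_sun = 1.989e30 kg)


M = 5.7 * 1.989e30 kg = 1.13373e+31 kg. rs = 2GM/c^2 = 2 * 6.674e-11 * 1.13373e+31 / (3e8)^2 = 16814.4756

16814.4756 m
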